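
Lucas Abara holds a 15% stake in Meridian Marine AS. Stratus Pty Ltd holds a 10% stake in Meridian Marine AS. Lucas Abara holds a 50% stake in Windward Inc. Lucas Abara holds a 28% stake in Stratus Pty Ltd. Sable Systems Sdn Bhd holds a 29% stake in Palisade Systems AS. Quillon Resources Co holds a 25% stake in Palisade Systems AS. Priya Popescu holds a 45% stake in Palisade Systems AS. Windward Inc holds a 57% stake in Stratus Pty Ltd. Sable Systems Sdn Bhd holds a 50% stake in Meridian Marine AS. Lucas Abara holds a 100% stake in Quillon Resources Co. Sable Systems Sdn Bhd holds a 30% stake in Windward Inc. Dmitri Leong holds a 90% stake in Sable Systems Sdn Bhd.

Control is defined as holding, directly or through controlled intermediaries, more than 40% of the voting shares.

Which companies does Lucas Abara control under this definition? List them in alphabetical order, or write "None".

Quillon Resources Co, Stratus Pty Ltd, Windward Inc

Lucas holds 50% of Windward, so Lucas controls Windward.
Lucas holds 100% of Quillon, so Lucas controls Quillon.
Lucas and Windward together hold 28% + 57% = 85% of Stratus, so Lucas controls Stratus.
No other company's threshold is met.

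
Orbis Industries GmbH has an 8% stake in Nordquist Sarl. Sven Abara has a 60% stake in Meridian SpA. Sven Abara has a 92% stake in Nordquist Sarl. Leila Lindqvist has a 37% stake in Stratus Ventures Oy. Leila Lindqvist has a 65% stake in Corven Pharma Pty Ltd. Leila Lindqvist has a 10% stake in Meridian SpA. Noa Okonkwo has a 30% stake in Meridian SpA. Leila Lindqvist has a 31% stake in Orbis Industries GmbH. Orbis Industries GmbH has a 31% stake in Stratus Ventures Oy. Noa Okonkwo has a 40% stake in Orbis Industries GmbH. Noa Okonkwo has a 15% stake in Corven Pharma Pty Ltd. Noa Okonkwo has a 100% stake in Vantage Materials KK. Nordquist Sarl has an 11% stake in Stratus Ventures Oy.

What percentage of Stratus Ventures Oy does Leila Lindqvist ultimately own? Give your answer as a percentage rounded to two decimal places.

46.88%

Leila reaches Stratus along 3 paths.
Via Orbis: 31% × 31% = 9.61%.
Via Orbis → Nordquist: 31% × 8% × 11% = 0.2728%.
Direct stake: 37% = 37%.
Total: 9.61% + 0.2728% + 37% = 46.8828%.
Rounded: 46.88%.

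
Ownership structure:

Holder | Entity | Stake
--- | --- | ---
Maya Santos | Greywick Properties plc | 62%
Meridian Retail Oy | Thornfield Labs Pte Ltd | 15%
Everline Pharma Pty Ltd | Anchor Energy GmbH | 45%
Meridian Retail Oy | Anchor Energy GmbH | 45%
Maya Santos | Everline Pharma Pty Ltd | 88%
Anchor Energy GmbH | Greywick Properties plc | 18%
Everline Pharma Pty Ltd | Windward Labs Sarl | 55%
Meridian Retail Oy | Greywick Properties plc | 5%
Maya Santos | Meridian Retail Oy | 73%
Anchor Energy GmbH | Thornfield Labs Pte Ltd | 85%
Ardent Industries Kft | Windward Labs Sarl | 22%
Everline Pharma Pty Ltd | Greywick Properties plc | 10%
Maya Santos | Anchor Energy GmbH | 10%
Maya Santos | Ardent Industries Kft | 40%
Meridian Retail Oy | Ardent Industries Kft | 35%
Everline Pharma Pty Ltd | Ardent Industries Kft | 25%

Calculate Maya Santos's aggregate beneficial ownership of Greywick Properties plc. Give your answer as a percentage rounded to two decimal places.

Maya reaches Greywick along 6 paths.
Via Meridian: 73% × 5% = 3.65%.
Via Everline: 88% × 10% = 8.8%.
Direct stake: 62% = 62%.
Via Anchor: 10% × 18% = 1.8%.
Via Everline → Anchor: 88% × 45% × 18% = 7.128%.
Via Meridian → Anchor: 73% × 45% × 18% = 5.913%.
Total: 3.65% + 8.8% + 62% + 1.8% + 7.128% + 5.913% = 89.291%.
Rounded: 89.29%.

89.29%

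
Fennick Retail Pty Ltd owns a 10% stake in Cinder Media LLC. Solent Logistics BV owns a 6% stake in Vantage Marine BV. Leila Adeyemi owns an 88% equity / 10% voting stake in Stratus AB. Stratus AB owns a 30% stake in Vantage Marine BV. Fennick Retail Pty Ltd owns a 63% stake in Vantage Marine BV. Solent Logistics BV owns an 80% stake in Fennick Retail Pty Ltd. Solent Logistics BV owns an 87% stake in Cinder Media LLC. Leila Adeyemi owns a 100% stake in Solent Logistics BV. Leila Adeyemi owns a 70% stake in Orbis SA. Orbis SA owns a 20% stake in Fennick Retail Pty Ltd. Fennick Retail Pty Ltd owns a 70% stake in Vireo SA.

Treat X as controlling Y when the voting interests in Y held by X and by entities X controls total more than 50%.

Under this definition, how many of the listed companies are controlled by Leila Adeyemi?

6

Leila holds 100% of Solent, so Leila controls Solent.
Leila holds 70% of Orbis, so Leila controls Orbis.
Solent and Orbis together hold 80% + 20% = 100% of Fennick, so Leila controls Fennick.
Solent and Fennick together hold 87% + 10% = 97% of Cinder, so Leila controls Cinder.
Fennick holds 70% of Vireo, so Leila controls Vireo.
Solent and Fennick together hold 6% + 63% = 69% of Vantage, so Leila controls Vantage.
No other company's threshold is met.
Leila controls 6 companies.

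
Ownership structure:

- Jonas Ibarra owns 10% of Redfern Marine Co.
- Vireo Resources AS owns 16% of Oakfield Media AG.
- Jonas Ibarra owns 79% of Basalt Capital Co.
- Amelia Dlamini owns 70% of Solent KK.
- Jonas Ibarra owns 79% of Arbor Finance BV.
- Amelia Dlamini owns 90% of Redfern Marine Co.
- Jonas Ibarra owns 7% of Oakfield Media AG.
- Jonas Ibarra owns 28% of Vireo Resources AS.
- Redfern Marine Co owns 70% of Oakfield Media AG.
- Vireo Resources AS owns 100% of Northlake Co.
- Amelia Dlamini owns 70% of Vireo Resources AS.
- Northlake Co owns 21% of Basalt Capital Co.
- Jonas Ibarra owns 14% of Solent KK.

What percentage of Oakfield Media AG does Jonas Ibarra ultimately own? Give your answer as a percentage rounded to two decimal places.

18.48%

Jonas reaches Oakfield along 3 paths.
Via Vireo: 28% × 16% = 4.48%.
Direct stake: 7% = 7%.
Via Redfern: 10% × 70% = 7%.
Total: 4.48% + 7% + 7% = 18.48%.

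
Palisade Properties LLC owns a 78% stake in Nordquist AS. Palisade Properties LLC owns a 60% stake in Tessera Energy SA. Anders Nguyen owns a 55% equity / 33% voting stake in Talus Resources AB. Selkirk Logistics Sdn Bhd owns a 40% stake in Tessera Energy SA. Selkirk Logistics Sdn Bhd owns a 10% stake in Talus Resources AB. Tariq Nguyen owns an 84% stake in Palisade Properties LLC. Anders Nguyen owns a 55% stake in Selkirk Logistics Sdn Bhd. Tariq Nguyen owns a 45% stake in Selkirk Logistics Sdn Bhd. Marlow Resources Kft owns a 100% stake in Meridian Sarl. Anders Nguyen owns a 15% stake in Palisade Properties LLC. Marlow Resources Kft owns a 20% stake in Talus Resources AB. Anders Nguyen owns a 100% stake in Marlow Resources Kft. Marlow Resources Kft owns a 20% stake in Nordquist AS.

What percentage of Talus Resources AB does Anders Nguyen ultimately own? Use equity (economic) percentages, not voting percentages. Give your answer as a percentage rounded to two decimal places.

80.50%

Anders reaches Talus along 3 paths.
Via Marlow: 100% × 20% = 20%.
Via Selkirk: 55% × 10% = 5.5%.
Direct stake: 55% = 55%.
Total: 20% + 5.5% + 55% = 80.5%.
Rounded: 80.50%.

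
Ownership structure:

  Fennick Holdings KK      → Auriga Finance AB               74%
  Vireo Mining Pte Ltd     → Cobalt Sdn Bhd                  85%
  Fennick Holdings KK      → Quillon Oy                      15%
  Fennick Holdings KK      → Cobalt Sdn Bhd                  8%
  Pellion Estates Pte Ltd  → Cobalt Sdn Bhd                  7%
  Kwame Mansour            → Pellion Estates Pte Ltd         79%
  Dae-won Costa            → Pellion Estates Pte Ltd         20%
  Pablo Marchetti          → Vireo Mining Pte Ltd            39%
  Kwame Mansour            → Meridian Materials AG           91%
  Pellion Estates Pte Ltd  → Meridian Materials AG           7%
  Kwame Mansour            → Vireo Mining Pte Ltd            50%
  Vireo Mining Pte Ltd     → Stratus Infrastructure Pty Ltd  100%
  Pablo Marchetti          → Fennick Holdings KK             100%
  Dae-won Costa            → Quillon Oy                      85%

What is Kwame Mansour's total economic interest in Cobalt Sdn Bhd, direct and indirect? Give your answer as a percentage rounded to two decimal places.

Kwame reaches Cobalt along 2 paths.
Via Vireo: 50% × 85% = 42.5%.
Via Pellion: 79% × 7% = 5.53%.
Total: 42.5% + 5.53% = 48.03%.

48.03%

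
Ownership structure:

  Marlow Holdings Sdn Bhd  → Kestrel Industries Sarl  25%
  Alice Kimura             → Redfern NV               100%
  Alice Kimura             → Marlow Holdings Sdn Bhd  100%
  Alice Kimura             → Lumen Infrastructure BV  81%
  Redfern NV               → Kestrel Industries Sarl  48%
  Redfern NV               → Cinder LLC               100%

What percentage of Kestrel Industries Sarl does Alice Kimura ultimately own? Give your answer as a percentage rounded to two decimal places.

Alice reaches Kestrel along 2 paths.
Via Redfern: 100% × 48% = 48%.
Via Marlow: 100% × 25% = 25%.
Total: 48% + 25% = 73%.
Rounded: 73.00%.

73.00%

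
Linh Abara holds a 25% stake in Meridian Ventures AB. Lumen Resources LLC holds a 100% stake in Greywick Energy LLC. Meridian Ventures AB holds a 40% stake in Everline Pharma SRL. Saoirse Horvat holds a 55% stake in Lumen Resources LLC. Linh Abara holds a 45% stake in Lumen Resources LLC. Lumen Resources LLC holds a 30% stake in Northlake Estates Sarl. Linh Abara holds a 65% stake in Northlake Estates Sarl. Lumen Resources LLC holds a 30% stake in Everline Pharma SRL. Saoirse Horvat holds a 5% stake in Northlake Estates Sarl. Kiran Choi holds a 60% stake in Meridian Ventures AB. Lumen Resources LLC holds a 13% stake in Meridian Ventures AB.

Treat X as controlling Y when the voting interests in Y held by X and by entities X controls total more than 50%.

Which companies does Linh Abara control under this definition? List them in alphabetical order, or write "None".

Northlake Estates Sarl

Linh holds 65% of Northlake, so Linh controls Northlake.
No other company's threshold is met.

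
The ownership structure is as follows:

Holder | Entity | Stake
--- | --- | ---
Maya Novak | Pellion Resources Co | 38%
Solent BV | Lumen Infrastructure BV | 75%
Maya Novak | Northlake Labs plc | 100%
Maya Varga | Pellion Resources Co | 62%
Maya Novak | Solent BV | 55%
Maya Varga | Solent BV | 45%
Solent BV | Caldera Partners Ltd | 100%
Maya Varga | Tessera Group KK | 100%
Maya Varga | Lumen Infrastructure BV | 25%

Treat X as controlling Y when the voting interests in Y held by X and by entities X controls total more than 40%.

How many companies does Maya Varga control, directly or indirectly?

Maya Varga holds 45% of Solent, so Maya Varga controls Solent.
Maya Varga holds 62% of Pellion, so Maya Varga controls Pellion.
Maya Varga holds 100% of Tessera, so Maya Varga controls Tessera.
Maya Varga and Solent together hold 25% + 75% = 100% of Lumen, so Maya Varga controls Lumen.
Solent holds 100% of Caldera, so Maya Varga controls Caldera.
No other company's threshold is met.
Maya Varga controls 5 companies.

5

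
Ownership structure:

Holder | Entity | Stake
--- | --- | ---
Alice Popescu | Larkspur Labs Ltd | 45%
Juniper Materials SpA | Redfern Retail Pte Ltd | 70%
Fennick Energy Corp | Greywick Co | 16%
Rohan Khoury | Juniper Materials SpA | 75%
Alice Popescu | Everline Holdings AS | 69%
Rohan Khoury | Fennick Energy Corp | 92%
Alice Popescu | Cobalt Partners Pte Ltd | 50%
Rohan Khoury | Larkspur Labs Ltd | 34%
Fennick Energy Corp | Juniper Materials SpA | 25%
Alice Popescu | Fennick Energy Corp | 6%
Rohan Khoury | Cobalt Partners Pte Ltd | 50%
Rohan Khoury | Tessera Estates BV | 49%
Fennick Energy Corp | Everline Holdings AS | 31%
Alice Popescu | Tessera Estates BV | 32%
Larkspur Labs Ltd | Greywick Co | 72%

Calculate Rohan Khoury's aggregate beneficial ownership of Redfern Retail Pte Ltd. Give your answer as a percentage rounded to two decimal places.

Rohan reaches Redfern along 2 paths.
Via Juniper: 75% × 70% = 52.5%.
Via Fennick → Juniper: 92% × 25% × 70% = 16.1%.
Total: 52.5% + 16.1% = 68.6%.
Rounded: 68.60%.

68.60%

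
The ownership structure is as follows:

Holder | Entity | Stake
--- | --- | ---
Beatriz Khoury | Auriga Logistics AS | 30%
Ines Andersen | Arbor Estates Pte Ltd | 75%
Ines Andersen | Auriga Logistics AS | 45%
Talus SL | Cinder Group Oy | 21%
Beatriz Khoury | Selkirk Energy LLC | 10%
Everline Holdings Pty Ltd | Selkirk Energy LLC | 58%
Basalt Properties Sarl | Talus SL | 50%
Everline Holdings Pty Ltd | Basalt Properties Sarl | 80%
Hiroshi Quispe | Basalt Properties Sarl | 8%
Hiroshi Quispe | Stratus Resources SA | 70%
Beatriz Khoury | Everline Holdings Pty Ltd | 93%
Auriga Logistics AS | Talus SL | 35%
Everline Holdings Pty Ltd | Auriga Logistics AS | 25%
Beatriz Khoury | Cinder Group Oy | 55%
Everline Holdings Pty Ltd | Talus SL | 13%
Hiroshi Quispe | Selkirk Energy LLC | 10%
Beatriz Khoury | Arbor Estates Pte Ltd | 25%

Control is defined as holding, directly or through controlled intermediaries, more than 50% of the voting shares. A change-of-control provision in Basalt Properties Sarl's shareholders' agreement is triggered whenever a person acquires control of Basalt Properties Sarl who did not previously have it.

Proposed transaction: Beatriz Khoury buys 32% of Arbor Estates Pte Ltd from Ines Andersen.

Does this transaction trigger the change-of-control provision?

The purchase adds only to Beatriz's holdings (Ines's stake shrinks), so Beatriz is the only person who could newly come to control Basalt.
Beatriz holds 93% of Everline, so Beatriz controls Everline.
Everline holds 80% of Basalt, so Beatriz controls Basalt.
So Beatriz already controls Basalt before the transaction.
After the purchase, Beatriz's direct stake in Arbor rises to 25% + 32% = 57%, and Ines's stake falls to 43%.
Beatriz controlled Basalt already, so this is not a new person acquiring control; every other person's position is unchanged or reduced.
No new person acquires control, so the clause is not triggered.

No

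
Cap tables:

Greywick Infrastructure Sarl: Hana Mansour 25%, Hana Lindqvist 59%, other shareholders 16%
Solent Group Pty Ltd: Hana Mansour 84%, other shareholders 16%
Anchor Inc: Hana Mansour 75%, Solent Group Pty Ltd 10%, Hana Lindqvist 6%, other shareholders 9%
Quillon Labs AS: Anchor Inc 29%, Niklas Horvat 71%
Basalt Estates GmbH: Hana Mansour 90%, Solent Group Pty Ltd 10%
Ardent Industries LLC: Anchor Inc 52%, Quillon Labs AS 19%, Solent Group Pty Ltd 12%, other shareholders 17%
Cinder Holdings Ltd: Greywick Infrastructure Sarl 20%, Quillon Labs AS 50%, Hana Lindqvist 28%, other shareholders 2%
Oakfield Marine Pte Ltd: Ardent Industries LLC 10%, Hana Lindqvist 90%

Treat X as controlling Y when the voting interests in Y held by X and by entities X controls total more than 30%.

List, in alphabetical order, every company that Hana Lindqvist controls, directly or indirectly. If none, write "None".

Cinder Holdings Ltd, Greywick Infrastructure Sarl, Oakfield Marine Pte Ltd

Hana Lindqvist holds 59% of Greywick, so Hana Lindqvist controls Greywick.
Greywick and Hana Lindqvist together hold 20% + 28% = 48% of Cinder, so Hana Lindqvist controls Cinder.
Hana Lindqvist holds 90% of Oakfield, so Hana Lindqvist controls Oakfield.
No other company's threshold is met.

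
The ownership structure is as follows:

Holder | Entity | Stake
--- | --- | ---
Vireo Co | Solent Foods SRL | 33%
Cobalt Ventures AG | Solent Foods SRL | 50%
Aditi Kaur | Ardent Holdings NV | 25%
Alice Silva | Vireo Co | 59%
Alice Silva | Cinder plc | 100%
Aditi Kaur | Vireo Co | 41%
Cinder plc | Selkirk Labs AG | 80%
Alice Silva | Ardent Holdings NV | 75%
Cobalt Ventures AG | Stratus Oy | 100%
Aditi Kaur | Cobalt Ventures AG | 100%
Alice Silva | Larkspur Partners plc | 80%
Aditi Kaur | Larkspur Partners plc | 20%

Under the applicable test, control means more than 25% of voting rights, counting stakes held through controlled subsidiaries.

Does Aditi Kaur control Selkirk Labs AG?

No

Aditi holds 41% of Vireo, so Aditi controls Vireo.
Aditi holds 100% of Cobalt, so Aditi controls Cobalt.
Vireo and Cobalt together hold 33% + 50% = 83% of Solent, so Aditi controls Solent.
Cobalt holds 100% of Stratus, so Aditi controls Stratus.
Neither Aditi nor any entity Aditi controls holds any voting interest in Selkirk.
So Aditi does not control Selkirk.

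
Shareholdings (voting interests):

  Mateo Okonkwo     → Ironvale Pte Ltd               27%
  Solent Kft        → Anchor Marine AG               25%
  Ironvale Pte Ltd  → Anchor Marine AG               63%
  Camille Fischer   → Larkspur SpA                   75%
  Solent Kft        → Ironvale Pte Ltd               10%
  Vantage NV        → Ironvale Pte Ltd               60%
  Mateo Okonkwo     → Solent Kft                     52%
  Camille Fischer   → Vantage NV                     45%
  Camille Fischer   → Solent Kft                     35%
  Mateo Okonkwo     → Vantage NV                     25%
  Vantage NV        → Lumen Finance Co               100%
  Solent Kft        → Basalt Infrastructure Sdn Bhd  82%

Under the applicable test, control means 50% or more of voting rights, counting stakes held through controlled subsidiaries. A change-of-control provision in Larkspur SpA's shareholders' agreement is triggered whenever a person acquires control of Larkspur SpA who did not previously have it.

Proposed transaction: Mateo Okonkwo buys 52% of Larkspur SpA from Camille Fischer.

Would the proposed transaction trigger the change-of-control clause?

Yes

The purchase adds only to Mateo's holdings (Camille's stake shrinks), so Mateo is the only person who could newly come to control Larkspur.
Mateo holds 52% of Solent, so Mateo controls Solent.
Solent holds 82% of Basalt, so Mateo controls Basalt.
Neither Mateo nor any entity Mateo controls holds any voting interest in Larkspur.
So before the transaction, Mateo does not control Larkspur.
After the purchase, Mateo holds 52% of Larkspur directly, and Camille's stake falls to 23%.
Mateo holds 52% of Larkspur, so Mateo controls Larkspur.
Mateo did not control Larkspur before and does after, so the clause is triggered.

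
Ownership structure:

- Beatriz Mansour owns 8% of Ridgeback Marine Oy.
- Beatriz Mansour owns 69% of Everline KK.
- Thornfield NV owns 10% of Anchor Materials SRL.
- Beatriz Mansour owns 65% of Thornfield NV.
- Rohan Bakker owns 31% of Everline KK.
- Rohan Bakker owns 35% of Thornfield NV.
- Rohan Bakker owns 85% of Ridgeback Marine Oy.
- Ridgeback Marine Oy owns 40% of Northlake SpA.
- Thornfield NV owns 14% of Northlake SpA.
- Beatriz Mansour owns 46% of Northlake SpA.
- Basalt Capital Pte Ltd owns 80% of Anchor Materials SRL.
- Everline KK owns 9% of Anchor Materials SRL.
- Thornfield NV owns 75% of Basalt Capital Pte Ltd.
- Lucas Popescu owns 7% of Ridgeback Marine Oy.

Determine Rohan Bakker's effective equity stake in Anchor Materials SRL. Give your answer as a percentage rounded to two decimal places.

27.29%

Rohan reaches Anchor along 3 paths.
Via Thornfield: 35% × 10% = 3.5%.
Via Thornfield → Basalt: 35% × 75% × 80% = 21%.
Via Everline: 31% × 9% = 2.79%.
Total: 3.5% + 21% + 2.79% = 27.29%.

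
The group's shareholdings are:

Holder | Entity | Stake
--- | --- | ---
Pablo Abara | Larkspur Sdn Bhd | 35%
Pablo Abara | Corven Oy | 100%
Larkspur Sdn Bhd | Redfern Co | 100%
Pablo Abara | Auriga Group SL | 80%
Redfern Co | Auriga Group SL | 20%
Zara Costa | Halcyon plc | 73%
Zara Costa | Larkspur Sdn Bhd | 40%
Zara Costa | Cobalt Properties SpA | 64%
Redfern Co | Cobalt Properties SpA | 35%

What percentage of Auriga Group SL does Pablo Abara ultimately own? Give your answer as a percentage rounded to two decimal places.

87.00%

Pablo reaches Auriga along 2 paths.
Via Larkspur → Redfern: 35% × 100% × 20% = 7%.
Direct stake: 80% = 80%.
Total: 7% + 80% = 87%.
Rounded: 87.00%.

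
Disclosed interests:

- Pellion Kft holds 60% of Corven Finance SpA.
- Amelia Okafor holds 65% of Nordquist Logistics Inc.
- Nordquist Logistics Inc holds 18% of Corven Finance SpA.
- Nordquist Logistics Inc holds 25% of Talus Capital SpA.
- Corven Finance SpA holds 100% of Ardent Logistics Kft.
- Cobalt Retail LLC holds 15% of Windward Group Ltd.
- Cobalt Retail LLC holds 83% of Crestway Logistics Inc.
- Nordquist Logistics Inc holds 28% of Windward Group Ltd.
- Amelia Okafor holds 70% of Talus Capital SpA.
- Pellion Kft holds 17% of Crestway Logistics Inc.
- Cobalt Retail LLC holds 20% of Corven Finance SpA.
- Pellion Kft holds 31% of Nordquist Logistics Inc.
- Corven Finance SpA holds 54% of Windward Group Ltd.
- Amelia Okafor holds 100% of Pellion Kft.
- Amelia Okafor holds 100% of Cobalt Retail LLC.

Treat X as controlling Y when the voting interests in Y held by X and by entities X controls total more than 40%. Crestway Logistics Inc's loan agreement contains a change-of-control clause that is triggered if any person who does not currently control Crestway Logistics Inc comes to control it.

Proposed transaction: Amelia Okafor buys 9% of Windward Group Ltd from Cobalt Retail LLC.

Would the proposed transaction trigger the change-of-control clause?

The purchase adds only to Amelia's holdings (Cobalt's stake shrinks), so Amelia is the only person who could newly come to control Crestway.
Amelia holds 100% of Cobalt, so Amelia controls Cobalt.
Amelia holds 100% of Pellion, so Amelia controls Pellion.
Pellion and Cobalt together hold 17% + 83% = 100% of Crestway, so Amelia controls Crestway.
So Amelia already controls Crestway before the transaction.
After the purchase, Amelia holds 9% of Windward directly, and Cobalt's stake falls to 6%.
Amelia controlled Crestway already, so this is not a new person acquiring control; every other person's position is unchanged or reduced.
No new person acquires control, so the clause is not triggered.

No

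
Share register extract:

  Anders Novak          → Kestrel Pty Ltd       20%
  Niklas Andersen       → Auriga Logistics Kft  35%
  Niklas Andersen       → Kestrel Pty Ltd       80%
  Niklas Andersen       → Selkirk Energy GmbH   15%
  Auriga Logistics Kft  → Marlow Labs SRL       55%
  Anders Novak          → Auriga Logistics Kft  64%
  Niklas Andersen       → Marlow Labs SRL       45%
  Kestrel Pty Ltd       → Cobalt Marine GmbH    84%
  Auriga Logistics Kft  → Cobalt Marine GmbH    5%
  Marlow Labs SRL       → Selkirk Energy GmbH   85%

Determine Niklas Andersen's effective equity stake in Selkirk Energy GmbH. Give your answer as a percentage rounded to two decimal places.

69.61%

Niklas reaches Selkirk along 3 paths.
Via Marlow: 45% × 85% = 38.25%.
Via Auriga → Marlow: 35% × 55% × 85% = 16.3625%.
Direct stake: 15% = 15%.
Total: 38.25% + 16.3625% + 15% = 69.6125%.
Rounded: 69.61%.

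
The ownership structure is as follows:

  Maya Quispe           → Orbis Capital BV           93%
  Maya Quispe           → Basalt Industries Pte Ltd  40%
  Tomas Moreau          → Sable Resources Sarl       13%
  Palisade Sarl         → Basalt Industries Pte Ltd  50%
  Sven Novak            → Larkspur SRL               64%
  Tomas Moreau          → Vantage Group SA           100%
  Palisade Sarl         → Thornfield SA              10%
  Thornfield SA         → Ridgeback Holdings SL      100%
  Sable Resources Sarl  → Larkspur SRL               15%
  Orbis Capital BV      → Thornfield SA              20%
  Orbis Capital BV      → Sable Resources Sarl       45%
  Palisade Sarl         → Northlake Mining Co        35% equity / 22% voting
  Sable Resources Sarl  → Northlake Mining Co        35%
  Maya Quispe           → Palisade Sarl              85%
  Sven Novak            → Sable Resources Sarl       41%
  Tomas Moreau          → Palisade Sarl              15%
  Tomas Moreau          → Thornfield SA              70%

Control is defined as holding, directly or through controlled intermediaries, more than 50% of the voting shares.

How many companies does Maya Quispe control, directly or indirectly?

Maya holds 93% of Orbis, so Maya controls Orbis.
Maya holds 85% of Palisade, so Maya controls Palisade.
Palisade and Maya together hold 50% + 40% = 90% of Basalt, so Maya controls Basalt.
No other company's threshold is met.
Maya controls 3 companies.

3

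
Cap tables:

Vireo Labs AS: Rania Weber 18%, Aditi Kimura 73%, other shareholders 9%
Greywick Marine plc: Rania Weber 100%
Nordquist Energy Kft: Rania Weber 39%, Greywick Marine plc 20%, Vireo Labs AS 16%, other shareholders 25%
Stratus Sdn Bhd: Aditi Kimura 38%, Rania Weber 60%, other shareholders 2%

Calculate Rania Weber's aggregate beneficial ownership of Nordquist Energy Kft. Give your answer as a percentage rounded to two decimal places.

61.88%

Rania reaches Nordquist along 3 paths.
Direct stake: 39% = 39%.
Via Greywick: 100% × 20% = 20%.
Via Vireo: 18% × 16% = 2.88%.
Total: 39% + 20% + 2.88% = 61.88%.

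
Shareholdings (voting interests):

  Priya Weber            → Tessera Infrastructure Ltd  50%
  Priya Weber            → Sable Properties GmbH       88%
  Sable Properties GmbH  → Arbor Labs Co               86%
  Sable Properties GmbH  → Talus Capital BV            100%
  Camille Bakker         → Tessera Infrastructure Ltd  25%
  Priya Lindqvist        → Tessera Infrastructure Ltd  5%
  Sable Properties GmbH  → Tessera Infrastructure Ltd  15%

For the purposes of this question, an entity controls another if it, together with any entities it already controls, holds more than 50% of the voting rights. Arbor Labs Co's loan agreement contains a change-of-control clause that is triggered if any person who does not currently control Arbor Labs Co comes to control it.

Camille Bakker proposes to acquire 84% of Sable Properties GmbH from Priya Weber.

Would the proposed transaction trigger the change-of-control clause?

Yes

The purchase adds only to Camille's holdings (Priya Weber's stake shrinks), so Camille is the only person who could newly come to control Arbor.
Camille's largest direct stake is 25% in Tessera, which does not meet the threshold, so Camille controls no company.
Neither Camille nor any entity Camille controls holds any voting interest in Arbor.
So before the transaction, Camille does not control Arbor.
After the purchase, Camille holds 84% of Sable directly, and Priya Weber's stake falls to 4%.
Camille holds 84% of Sable, so Camille controls Sable.
Sable holds 86% of Arbor, so Camille controls Arbor.
Camille did not control Arbor before and does after, so the clause is triggered.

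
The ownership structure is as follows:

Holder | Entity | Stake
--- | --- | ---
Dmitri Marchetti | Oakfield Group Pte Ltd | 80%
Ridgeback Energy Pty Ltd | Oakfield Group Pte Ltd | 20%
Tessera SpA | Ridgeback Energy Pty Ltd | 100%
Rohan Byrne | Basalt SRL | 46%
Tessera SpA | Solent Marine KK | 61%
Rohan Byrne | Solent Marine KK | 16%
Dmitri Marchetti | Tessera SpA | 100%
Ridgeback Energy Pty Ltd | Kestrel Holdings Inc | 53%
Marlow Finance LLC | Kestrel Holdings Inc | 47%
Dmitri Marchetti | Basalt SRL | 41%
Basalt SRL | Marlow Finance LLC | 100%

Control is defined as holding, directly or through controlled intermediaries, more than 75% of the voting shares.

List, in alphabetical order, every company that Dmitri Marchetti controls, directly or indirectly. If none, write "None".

Oakfield Group Pte Ltd, Ridgeback Energy Pty Ltd, Tessera SpA

Dmitri holds 100% of Tessera, so Dmitri controls Tessera.
Tessera holds 100% of Ridgeback, so Dmitri controls Ridgeback.
Dmitri and Ridgeback together hold 80% + 20% = 100% of Oakfield, so Dmitri controls Oakfield.
No other company's threshold is met.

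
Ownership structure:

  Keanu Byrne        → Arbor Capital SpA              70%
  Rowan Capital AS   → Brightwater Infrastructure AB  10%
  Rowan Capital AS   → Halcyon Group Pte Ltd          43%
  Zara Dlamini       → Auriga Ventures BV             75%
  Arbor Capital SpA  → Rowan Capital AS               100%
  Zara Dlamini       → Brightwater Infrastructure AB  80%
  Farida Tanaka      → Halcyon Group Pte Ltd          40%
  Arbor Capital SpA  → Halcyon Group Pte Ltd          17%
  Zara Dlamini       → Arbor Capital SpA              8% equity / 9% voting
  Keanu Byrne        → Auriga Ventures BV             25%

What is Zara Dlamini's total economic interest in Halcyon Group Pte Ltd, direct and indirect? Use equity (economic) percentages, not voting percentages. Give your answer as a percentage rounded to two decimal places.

Zara reaches Halcyon along 2 paths.
Via Arbor: 8% × 17% = 1.36%.
Via Arbor → Rowan: 8% × 100% × 43% = 3.44%.
Total: 1.36% + 3.44% = 4.8%.
Rounded: 4.80%.

4.80%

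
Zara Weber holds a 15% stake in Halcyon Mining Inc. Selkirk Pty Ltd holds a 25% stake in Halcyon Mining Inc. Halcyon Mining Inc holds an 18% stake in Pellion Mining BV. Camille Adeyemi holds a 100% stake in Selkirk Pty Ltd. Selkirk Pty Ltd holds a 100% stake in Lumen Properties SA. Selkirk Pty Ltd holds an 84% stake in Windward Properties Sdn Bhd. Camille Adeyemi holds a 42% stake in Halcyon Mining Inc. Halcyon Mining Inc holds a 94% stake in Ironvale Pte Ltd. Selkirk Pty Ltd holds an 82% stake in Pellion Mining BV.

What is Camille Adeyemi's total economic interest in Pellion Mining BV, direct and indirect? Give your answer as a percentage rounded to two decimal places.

Camille reaches Pellion along 3 paths.
Via Selkirk: 100% × 82% = 82%.
Via Selkirk → Halcyon: 100% × 25% × 18% = 4.5%.
Via Halcyon: 42% × 18% = 7.56%.
Total: 82% + 4.5% + 7.56% = 94.06%.

94.06%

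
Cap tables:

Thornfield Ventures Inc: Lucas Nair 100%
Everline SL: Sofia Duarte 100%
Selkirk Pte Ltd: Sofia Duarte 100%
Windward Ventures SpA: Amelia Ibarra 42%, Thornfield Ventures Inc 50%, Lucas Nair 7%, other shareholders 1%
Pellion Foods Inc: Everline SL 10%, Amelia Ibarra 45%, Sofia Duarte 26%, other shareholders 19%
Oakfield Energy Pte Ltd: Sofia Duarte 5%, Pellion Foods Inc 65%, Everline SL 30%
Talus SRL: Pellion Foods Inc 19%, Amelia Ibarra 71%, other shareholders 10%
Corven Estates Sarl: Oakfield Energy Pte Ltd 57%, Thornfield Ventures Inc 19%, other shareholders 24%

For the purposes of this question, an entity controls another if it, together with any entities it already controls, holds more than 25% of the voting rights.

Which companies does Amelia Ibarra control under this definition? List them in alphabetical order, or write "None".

Corven Estates Sarl, Oakfield Energy Pte Ltd, Pellion Foods Inc, Talus SRL, Windward Ventures SpA

Amelia holds 42% of Windward, so Amelia controls Windward.
Amelia holds 45% of Pellion, so Amelia controls Pellion.
Pellion holds 65% of Oakfield, so Amelia controls Oakfield.
Pellion and Amelia together hold 19% + 71% = 90% of Talus, so Amelia controls Talus.
Oakfield holds 57% of Corven, so Amelia controls Corven.
No other company's threshold is met.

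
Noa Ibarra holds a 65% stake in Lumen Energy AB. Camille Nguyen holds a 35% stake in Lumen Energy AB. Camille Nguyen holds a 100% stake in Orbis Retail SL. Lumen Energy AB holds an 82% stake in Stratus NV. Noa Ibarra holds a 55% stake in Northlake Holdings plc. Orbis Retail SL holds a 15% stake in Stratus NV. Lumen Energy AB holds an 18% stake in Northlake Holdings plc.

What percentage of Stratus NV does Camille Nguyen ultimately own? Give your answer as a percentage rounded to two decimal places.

43.70%

Camille reaches Stratus along 2 paths.
Via Orbis: 100% × 15% = 15%.
Via Lumen: 35% × 82% = 28.7%.
Total: 15% + 28.7% = 43.7%.
Rounded: 43.70%.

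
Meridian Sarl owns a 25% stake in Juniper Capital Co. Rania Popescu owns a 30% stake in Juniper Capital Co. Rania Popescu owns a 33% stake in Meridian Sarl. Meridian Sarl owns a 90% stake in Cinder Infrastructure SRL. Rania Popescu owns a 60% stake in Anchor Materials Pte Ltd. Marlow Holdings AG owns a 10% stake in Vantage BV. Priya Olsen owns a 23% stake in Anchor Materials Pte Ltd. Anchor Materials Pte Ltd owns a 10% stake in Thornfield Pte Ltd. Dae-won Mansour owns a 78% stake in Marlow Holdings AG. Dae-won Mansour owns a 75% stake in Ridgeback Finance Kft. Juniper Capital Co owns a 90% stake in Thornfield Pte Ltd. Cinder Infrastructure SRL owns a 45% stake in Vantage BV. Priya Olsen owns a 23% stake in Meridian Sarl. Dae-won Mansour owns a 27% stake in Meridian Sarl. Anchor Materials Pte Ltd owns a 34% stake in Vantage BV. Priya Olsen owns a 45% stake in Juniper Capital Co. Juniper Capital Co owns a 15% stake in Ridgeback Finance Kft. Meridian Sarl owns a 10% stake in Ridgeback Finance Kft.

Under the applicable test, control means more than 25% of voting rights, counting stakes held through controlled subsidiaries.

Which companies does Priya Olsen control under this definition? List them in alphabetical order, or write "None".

Priya holds 45% of Juniper, so Priya controls Juniper.
Juniper holds 90% of Thornfield, so Priya controls Thornfield.
No other company's threshold is met.

Juniper Capital Co, Thornfield Pte Ltd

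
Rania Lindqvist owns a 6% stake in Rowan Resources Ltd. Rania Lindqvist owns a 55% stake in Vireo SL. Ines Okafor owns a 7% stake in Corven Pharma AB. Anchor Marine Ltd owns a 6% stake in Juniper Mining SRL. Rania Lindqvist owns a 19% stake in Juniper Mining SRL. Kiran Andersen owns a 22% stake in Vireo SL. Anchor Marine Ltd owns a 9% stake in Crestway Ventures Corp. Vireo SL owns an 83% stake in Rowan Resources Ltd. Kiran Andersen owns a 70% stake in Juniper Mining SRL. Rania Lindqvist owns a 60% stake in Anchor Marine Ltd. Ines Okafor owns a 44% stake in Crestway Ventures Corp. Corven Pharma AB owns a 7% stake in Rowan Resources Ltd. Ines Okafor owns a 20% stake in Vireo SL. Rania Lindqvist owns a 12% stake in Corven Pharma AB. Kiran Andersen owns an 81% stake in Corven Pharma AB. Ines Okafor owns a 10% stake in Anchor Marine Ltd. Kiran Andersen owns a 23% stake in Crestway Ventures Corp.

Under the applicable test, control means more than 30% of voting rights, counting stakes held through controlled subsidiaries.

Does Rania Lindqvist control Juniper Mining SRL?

Rania holds 55% of Vireo, so Rania controls Vireo.
Rania holds 60% of Anchor, so Rania controls Anchor.
Vireo and Rania together hold 83% + 6% = 89% of Rowan, so Rania controls Rowan.
In Juniper, Rania's side holds only 6% + 19% = 25%, not > 30%.
So Rania does not control Juniper.

No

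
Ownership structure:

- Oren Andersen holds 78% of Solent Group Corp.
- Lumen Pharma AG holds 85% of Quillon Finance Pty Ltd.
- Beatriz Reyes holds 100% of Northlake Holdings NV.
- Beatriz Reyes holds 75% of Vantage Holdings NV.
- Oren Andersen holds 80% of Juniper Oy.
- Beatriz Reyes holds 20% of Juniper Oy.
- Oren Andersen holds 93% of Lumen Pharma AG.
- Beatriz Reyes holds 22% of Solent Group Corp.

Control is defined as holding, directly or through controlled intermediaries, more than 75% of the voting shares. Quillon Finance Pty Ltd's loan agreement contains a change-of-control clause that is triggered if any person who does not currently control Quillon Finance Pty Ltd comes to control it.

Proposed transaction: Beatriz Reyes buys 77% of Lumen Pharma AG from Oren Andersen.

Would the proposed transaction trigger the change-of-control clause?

Yes

The purchase adds only to Beatriz's holdings (Oren's stake shrinks), so Beatriz is the only person who could newly come to control Quillon.
Beatriz holds 100% of Northlake, so Beatriz controls Northlake.
Neither Beatriz nor any entity Beatriz controls holds any voting interest in Quillon.
So before the transaction, Beatriz does not control Quillon.
After the purchase, Beatriz holds 77% of Lumen directly, and Oren's stake falls to 16%.
Beatriz holds 77% of Lumen, so Beatriz controls Lumen.
Lumen holds 85% of Quillon, so Beatriz controls Quillon.
Beatriz did not control Quillon before and does after, so the clause is triggered.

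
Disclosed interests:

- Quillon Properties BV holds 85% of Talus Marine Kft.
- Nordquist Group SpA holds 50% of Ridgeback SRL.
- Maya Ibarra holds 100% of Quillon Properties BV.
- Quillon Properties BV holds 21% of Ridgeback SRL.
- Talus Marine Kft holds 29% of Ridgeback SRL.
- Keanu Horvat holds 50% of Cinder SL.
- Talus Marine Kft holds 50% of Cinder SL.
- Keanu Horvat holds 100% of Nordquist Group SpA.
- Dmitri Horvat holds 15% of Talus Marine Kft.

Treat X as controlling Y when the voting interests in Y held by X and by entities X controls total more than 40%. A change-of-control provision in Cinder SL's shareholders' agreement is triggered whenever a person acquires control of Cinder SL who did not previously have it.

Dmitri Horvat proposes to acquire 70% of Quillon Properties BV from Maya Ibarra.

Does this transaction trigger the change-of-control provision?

The purchase adds only to Dmitri's holdings (Maya's stake shrinks), so Dmitri is the only person who could newly come to control Cinder.
Dmitri's largest direct stake is 15% in Talus, which does not meet the threshold, so Dmitri controls no company.
Neither Dmitri nor any entity Dmitri controls holds any voting interest in Cinder.
So before the transaction, Dmitri does not control Cinder.
After the purchase, Dmitri holds 70% of Quillon directly, and Maya's stake falls to 30%.
Dmitri holds 70% of Quillon, so Dmitri controls Quillon.
Dmitri and Quillon together hold 15% + 85% = 100% of Talus, so Dmitri controls Talus.
Talus holds 50% of Cinder, so Dmitri controls Cinder.
Dmitri did not control Cinder before and does after, so the clause is triggered.

Yes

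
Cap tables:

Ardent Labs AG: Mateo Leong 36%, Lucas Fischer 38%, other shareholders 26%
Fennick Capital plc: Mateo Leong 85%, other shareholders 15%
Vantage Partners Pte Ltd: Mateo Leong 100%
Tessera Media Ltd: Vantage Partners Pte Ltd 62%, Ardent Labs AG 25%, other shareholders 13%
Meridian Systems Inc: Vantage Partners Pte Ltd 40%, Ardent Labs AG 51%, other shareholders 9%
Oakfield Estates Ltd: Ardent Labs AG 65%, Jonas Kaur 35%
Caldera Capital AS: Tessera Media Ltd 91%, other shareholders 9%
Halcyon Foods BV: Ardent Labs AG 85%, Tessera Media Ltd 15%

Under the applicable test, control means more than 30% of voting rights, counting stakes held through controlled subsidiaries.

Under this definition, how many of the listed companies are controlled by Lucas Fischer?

Lucas holds 38% of Ardent, so Lucas controls Ardent.
Ardent holds 51% of Meridian, so Lucas controls Meridian.
Ardent holds 65% of Oakfield, so Lucas controls Oakfield.
Ardent holds 85% of Halcyon, so Lucas controls Halcyon.
No other company's threshold is met.
Lucas controls 4 companies.

4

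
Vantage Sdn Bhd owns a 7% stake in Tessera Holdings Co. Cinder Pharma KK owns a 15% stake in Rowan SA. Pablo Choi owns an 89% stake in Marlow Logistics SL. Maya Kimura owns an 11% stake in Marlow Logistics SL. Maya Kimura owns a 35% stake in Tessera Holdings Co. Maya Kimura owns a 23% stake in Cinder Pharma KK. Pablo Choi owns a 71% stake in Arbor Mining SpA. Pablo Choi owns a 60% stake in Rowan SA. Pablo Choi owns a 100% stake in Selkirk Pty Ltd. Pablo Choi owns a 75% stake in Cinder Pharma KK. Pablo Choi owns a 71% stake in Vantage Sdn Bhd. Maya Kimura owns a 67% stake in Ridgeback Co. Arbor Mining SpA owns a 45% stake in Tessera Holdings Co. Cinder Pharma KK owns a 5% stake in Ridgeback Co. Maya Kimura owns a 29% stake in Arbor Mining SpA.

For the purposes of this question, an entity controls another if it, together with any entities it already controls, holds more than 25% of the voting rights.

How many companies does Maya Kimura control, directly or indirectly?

Maya holds 67% of Ridgeback, so Maya controls Ridgeback.
Maya holds 29% of Arbor, so Maya controls Arbor.
Maya and Arbor together hold 35% + 45% = 80% of Tessera, so Maya controls Tessera.
No other company's threshold is met.
Maya controls 3 companies.

3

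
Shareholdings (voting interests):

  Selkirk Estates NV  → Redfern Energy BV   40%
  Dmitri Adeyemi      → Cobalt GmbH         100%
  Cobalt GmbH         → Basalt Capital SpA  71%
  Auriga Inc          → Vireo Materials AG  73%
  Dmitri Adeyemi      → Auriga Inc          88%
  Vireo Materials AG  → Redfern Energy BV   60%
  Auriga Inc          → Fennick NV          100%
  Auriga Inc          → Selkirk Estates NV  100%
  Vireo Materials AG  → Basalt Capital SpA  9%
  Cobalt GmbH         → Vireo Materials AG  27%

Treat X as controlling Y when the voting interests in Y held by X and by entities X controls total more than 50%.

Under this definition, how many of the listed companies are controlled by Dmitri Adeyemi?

7

Dmitri holds 100% of Cobalt, so Dmitri controls Cobalt.
Dmitri holds 88% of Auriga, so Dmitri controls Auriga.
Auriga holds 100% of Selkirk, so Dmitri controls Selkirk.
Auriga and Cobalt together hold 73% + 27% = 100% of Vireo, so Dmitri controls Vireo.
Cobalt and Vireo together hold 71% + 9% = 80% of Basalt, so Dmitri controls Basalt.
Auriga holds 100% of Fennick, so Dmitri controls Fennick.
Vireo and Selkirk together hold 60% + 40% = 100% of Redfern, so Dmitri controls Redfern.
Dmitri controls 7 companies.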